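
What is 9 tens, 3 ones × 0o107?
Convert 9 tens, 3 ones (place-value notation) → 9×10 + 3 = 93 (decimal)
Convert 0o107 (octal) → 1×64 + 7 = 71 (decimal)
Compute 93 × 71 = 6603
6603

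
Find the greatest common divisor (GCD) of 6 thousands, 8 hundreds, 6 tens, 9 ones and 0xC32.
Convert 6 thousands, 8 hundreds, 6 tens, 9 ones (place-value notation) → 6×1000 + 8×100 + 6×10 + 9 = 6869 (decimal)
Convert 0xC32 (hexadecimal) → 12×256 + 3×16 + 2 = 3122 (decimal)
Compute gcd(6869, 3122) = 1
1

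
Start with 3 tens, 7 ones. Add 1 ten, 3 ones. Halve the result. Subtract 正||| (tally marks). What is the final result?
Convert 3 tens, 7 ones (place-value notation) → 3×10 + 7 = 37 (decimal)
Start: 37
Convert 1 ten, 3 ones (place-value notation) → 1×10 + 3 = 13 (decimal)
37 + 13 = 50
50 ÷ 2 = 25
Convert 正||| (tally marks) → 5 + 3 = 8 (decimal)
25 - 8 = 17
17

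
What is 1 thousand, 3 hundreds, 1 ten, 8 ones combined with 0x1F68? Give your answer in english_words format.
Convert 1 thousand, 3 hundreds, 1 ten, 8 ones (place-value notation) → 1×1000 + 3×100 + 1×10 + 8 = 1318 (decimal)
Convert 0x1F68 (hexadecimal) → 1×4096 + 15×256 + 6×16 + 8 = 8040 (decimal)
Compute 1318 + 8040 = 9358
Convert 9358 (decimal) → 9358 = 9×1000 + 3×100 + 58 → nine thousand three hundred fifty-eight (English words)
nine thousand three hundred fifty-eight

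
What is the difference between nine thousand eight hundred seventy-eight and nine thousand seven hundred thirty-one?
Convert nine thousand eight hundred seventy-eight (English words) → 9×1000 + 8×100 + 78 = 9878 (decimal)
Convert nine thousand seven hundred thirty-one (English words) → 9×1000 + 7×100 + 31 = 9731 (decimal)
Difference: |9878 - 9731| = 147
147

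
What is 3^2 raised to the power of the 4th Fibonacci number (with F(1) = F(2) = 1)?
Convert 3^2 (power) → 9 (decimal)
Convert the 4th Fibonacci number (with F(1) = F(2) = 1) (Fibonacci index) → 1, 1, 2, 3 → 3 (decimal)
Compute 9 ^ 3 = 729
729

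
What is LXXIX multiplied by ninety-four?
Convert LXXIX (Roman numeral) → 50 + 10 + 10 + 9 = 79 (decimal)
Convert ninety-four (English words) → 94 (decimal)
Compute 79 × 94 = 7426
7426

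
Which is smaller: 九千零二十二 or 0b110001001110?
Convert 九千零二十二 (Chinese numeral) → 9×1000 + 2×10 + 2 = 9022 (decimal)
Convert 0b110001001110 (binary) → 2048 + 1024 + 64 + 8 + 4 + 2 = 3150 (decimal)
Compare 9022 vs 3150: smaller = 3150
3150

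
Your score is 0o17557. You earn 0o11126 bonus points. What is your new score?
Convert 0o17557 (octal) → 1×4096 + 7×512 + 5×64 + 5×8 + 7 = 8047 (decimal)
Convert 0o11126 (octal) → 1×4096 + 1×512 + 1×64 + 2×8 + 6 = 4694 (decimal)
Compute 8047 + 4694 = 12741
12741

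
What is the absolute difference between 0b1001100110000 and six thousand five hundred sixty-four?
Convert 0b1001100110000 (binary) → 4096 + 512 + 256 + 32 + 16 = 4912 (decimal)
Convert six thousand five hundred sixty-four (English words) → 6×1000 + 5×100 + 64 = 6564 (decimal)
Compute |4912 - 6564| = 1652
1652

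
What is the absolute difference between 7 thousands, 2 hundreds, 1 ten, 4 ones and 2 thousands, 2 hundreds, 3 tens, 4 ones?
Convert 7 thousands, 2 hundreds, 1 ten, 4 ones (place-value notation) → 7×1000 + 2×100 + 1×10 + 4 = 7214 (decimal)
Convert 2 thousands, 2 hundreds, 3 tens, 4 ones (place-value notation) → 2×1000 + 2×100 + 3×10 + 4 = 2234 (decimal)
Compute |7214 - 2234| = 4980
4980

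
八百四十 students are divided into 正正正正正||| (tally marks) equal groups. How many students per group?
Convert 八百四十 (Chinese numeral) → 8×100 + 4×10 = 840 (decimal)
Convert 正正正正正||| (tally marks) → 5 + 5 + 5 + 5 + 5 + 3 = 28 (decimal)
Compute 840 ÷ 28 = 30
30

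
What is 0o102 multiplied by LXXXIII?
Convert 0o102 (octal) → 1×64 + 2 = 66 (decimal)
Convert LXXXIII (Roman numeral) → 50 + 10 + 10 + 10 + 1 + 1 + 1 = 83 (decimal)
Compute 66 × 83 = 5478
5478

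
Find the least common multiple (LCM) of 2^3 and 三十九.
Convert 2^3 (power) → 8 (decimal)
Convert 三十九 (Chinese numeral) → 3×10 + 9 = 39 (decimal)
Compute lcm(8, 39) = 312
312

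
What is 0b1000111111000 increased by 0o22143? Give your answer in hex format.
Convert 0b1000111111000 (binary) → 4096 + 256 + 128 + 64 + 32 + 16 + 8 = 4600 (decimal)
Convert 0o22143 (octal) → 2×4096 + 2×512 + 1×64 + 4×8 + 3 = 9315 (decimal)
Compute 4600 + 9315 = 13915
Convert 13915 (decimal) → 13915 = 3×4096 + 6×256 + 5×16 + 11 → 0x365B (hexadecimal)
0x365B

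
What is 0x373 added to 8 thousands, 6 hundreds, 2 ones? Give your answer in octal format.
Convert 0x373 (hexadecimal) → 3×256 + 7×16 + 3 = 883 (decimal)
Convert 8 thousands, 6 hundreds, 2 ones (place-value notation) → 8×1000 + 6×100 + 2 = 8602 (decimal)
Compute 883 + 8602 = 9485
Convert 9485 (decimal) → 9485 = 2×4096 + 2×512 + 4×64 + 1×8 + 5 → 0o22415 (octal)
0o22415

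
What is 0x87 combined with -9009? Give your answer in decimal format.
Convert 0x87 (hexadecimal) → 8×16 + 7 = 135 (decimal)
Compute 135 + -9009 = -8874
-8874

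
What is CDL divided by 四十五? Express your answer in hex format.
Convert CDL (Roman numeral) → 400 + 50 = 450 (decimal)
Convert 四十五 (Chinese numeral) → 4×10 + 5 = 45 (decimal)
Compute 450 ÷ 45 = 10
Convert 10 (decimal) → 0xA (hexadecimal)
0xA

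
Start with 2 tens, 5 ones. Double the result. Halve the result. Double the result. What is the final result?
Convert 2 tens, 5 ones (place-value notation) → 2×10 + 5 = 25 (decimal)
Start: 25
25 × 2 = 50
50 ÷ 2 = 25
25 × 2 = 50
50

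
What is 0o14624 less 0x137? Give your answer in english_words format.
Convert 0o14624 (octal) → 1×4096 + 4×512 + 6×64 + 2×8 + 4 = 6548 (decimal)
Convert 0x137 (hexadecimal) → 1×256 + 3×16 + 7 = 311 (decimal)
Compute 6548 - 311 = 6237
Convert 6237 (decimal) → 6237 = 6×1000 + 2×100 + 37 → six thousand two hundred thirty-seven (English words)
six thousand two hundred thirty-seven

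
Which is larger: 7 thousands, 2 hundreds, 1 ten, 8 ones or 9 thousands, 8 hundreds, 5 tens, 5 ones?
Convert 7 thousands, 2 hundreds, 1 ten, 8 ones (place-value notation) → 7×1000 + 2×100 + 1×10 + 8 = 7218 (decimal)
Convert 9 thousands, 8 hundreds, 5 tens, 5 ones (place-value notation) → 9×1000 + 8×100 + 5×10 + 5 = 9855 (decimal)
Compare 7218 vs 9855: larger = 9855
9855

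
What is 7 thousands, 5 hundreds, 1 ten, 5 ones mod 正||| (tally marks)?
Convert 7 thousands, 5 hundreds, 1 ten, 5 ones (place-value notation) → 7×1000 + 5×100 + 1×10 + 5 = 7515 (decimal)
Convert 正||| (tally marks) → 5 + 3 = 8 (decimal)
Compute 7515 mod 8 = 3
3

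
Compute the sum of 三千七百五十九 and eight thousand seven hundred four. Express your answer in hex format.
Convert 三千七百五十九 (Chinese numeral) → 3×1000 + 7×100 + 5×10 + 9 = 3759 (decimal)
Convert eight thousand seven hundred four (English words) → 8×1000 + 7×100 + 4 = 8704 (decimal)
Compute 3759 + 8704 = 12463
Convert 12463 (decimal) → 12463 = 3×4096 + 10×16 + 15 → 0x30AF (hexadecimal)
0x30AF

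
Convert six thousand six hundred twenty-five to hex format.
Convert six thousand six hundred twenty-five (English words) → 6×1000 + 6×100 + 25 = 6625 (decimal)
Convert 6625 (decimal) → 6625 = 1×4096 + 9×256 + 14×16 + 1 → 0x19E1 (hexadecimal)
0x19E1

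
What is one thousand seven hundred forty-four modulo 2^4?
Convert one thousand seven hundred forty-four (English words) → 1×1000 + 7×100 + 44 = 1744 (decimal)
Convert 2^4 (power) → 16 (decimal)
Compute 1744 mod 16 = 0
0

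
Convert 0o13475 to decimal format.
Convert 0o13475 (octal) → 1×4096 + 3×512 + 4×64 + 7×8 + 5 = 5949 (decimal)
5949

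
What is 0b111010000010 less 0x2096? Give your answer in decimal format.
Convert 0b111010000010 (binary) → 2048 + 1024 + 512 + 128 + 2 = 3714 (decimal)
Convert 0x2096 (hexadecimal) → 2×4096 + 9×16 + 6 = 8342 (decimal)
Compute 3714 - 8342 = -4628
-4628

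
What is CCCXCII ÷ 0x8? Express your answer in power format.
Convert CCCXCII (Roman numeral) → 100 + 100 + 100 + 90 + 1 + 1 = 392 (decimal)
Convert 0x8 (hexadecimal) → 8 (decimal)
Compute 392 ÷ 8 = 49
Convert 49 (decimal) → 7^2 (power)
7^2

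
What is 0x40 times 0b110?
Convert 0x40 (hexadecimal) → 4×16 = 64 (decimal)
Convert 0b110 (binary) → 4 + 2 = 6 (decimal)
Compute 64 × 6 = 384
384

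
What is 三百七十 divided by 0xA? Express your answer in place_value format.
Convert 三百七十 (Chinese numeral) → 3×100 + 7×10 = 370 (decimal)
Convert 0xA (hexadecimal) → 10 (decimal)
Compute 370 ÷ 10 = 37
Convert 37 (decimal) → 37 = 3×10 + 7 → 3 tens, 7 ones (place-value notation)
3 tens, 7 ones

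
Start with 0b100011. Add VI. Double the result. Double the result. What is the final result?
Convert 0b100011 (binary) → 32 + 2 + 1 = 35 (decimal)
Start: 35
Convert VI (Roman numeral) → 5 + 1 = 6 (decimal)
35 + 6 = 41
41 × 2 = 82
82 × 2 = 164
164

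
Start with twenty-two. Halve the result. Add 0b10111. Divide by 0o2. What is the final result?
Convert twenty-two (English words) → 22 (decimal)
Start: 22
22 ÷ 2 = 11
Convert 0b10111 (binary) → 16 + 4 + 2 + 1 = 23 (decimal)
11 + 23 = 34
Convert 0o2 (octal) → 2 (decimal)
34 ÷ 2 = 17
17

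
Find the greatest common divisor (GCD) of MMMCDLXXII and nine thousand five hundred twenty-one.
Convert MMMCDLXXII (Roman numeral) → 1000 + 1000 + 1000 + 400 + 50 + 10 + 10 + 1 + 1 = 3472 (decimal)
Convert nine thousand five hundred twenty-one (English words) → 9×1000 + 5×100 + 21 = 9521 (decimal)
Compute gcd(3472, 9521) = 1
1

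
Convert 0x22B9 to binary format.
Convert 0x22B9 (hexadecimal) → 2×4096 + 2×256 + 11×16 + 9 = 8889 (decimal)
Convert 8889 (decimal) → 8889 = 8192 + 512 + 128 + 32 + 16 + 8 + 1 → 0b10001010111001 (binary)
0b10001010111001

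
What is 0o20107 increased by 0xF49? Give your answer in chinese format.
Convert 0o20107 (octal) → 2×4096 + 1×64 + 7 = 8263 (decimal)
Convert 0xF49 (hexadecimal) → 15×256 + 4×16 + 9 = 3913 (decimal)
Compute 8263 + 3913 = 12176
Convert 12176 (decimal) → 12176 = 1×10000 + 2×1000 + 1×100 + 7×10 + 6 → 一万二千一百七十六 (Chinese numeral)
一万二千一百七十六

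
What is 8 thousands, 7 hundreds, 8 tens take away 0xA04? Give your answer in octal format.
Convert 8 thousands, 7 hundreds, 8 tens (place-value notation) → 8×1000 + 7×100 + 8×10 = 8780 (decimal)
Convert 0xA04 (hexadecimal) → 10×256 + 4 = 2564 (decimal)
Compute 8780 - 2564 = 6216
Convert 6216 (decimal) → 6216 = 1×4096 + 4×512 + 1×64 + 1×8 → 0o14110 (octal)
0o14110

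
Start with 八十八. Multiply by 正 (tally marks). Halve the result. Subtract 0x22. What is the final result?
Convert 八十八 (Chinese numeral) → 8×10 + 8 = 88 (decimal)
Start: 88
Convert 正 (tally marks) → 5 (decimal)
88 × 5 = 440
440 ÷ 2 = 220
Convert 0x22 (hexadecimal) → 2×16 + 2 = 34 (decimal)
220 - 34 = 186
186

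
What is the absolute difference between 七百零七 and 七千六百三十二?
Convert 七百零七 (Chinese numeral) → 7×100 + 7 = 707 (decimal)
Convert 七千六百三十二 (Chinese numeral) → 7×1000 + 6×100 + 3×10 + 2 = 7632 (decimal)
Compute |707 - 7632| = 6925
6925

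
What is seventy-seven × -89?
Convert seventy-seven (English words) → 77 (decimal)
Compute 77 × -89 = -6853
-6853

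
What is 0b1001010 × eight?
Convert 0b1001010 (binary) → 64 + 8 + 2 = 74 (decimal)
Convert eight (English words) → 8 (decimal)
Compute 74 × 8 = 592
592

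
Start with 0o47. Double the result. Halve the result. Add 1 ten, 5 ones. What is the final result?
Convert 0o47 (octal) → 4×8 + 7 = 39 (decimal)
Start: 39
39 × 2 = 78
78 ÷ 2 = 39
Convert 1 ten, 5 ones (place-value notation) → 1×10 + 5 = 15 (decimal)
39 + 15 = 54
54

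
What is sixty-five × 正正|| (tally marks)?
Convert sixty-five (English words) → 65 (decimal)
Convert 正正|| (tally marks) → 5 + 5 + 2 = 12 (decimal)
Compute 65 × 12 = 780
780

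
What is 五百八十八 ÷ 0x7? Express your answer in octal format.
Convert 五百八十八 (Chinese numeral) → 5×100 + 8×10 + 8 = 588 (decimal)
Convert 0x7 (hexadecimal) → 7 (decimal)
Compute 588 ÷ 7 = 84
Convert 84 (decimal) → 84 = 1×64 + 2×8 + 4 → 0o124 (octal)
0o124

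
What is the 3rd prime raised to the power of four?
Convert the 3rd prime (prime index) → 5 (decimal)
Convert four (English words) → 4 (decimal)
Compute 5 ^ 4 = 625
625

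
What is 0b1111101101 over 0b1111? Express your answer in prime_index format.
Convert 0b1111101101 (binary) → 512 + 256 + 128 + 64 + 32 + 8 + 4 + 1 = 1005 (decimal)
Convert 0b1111 (binary) → 8 + 4 + 2 + 1 = 15 (decimal)
Compute 1005 ÷ 15 = 67
Convert 67 (decimal) → the 19th prime (prime index)
the 19th prime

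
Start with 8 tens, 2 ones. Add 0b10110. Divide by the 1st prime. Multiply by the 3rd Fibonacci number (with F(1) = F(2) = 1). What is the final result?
Convert 8 tens, 2 ones (place-value notation) → 8×10 + 2 = 82 (decimal)
Start: 82
Convert 0b10110 (binary) → 16 + 4 + 2 = 22 (decimal)
82 + 22 = 104
Convert the 1st prime (prime index) → 2 (decimal)
104 ÷ 2 = 52
Convert the 3rd Fibonacci number (with F(1) = F(2) = 1) (Fibonacci index) → 1, 1, 2 → 2 (decimal)
52 × 2 = 104
104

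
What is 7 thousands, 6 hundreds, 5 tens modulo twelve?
Convert 7 thousands, 6 hundreds, 5 tens (place-value notation) → 7×1000 + 6×100 + 5×10 = 7650 (decimal)
Convert twelve (English words) → 12 (decimal)
Compute 7650 mod 12 = 6
6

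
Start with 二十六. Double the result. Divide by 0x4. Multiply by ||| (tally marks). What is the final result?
Convert 二十六 (Chinese numeral) → 2×10 + 6 = 26 (decimal)
Start: 26
26 × 2 = 52
Convert 0x4 (hexadecimal) → 4 (decimal)
52 ÷ 4 = 13
Convert ||| (tally marks) → 3 (decimal)
13 × 3 = 39
39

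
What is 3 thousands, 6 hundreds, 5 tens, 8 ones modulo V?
Convert 3 thousands, 6 hundreds, 5 tens, 8 ones (place-value notation) → 3×1000 + 6×100 + 5×10 + 8 = 3658 (decimal)
Convert V (Roman numeral) → 5 (decimal)
Compute 3658 mod 5 = 3
3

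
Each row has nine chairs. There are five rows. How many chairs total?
Convert nine (English words) → 9 (decimal)
Convert five (English words) → 5 (decimal)
Compute 9 × 5 = 45
45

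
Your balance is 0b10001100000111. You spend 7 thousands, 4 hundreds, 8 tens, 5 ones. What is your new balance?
Convert 0b10001100000111 (binary) → 8192 + 512 + 256 + 4 + 2 + 1 = 8967 (decimal)
Convert 7 thousands, 4 hundreds, 8 tens, 5 ones (place-value notation) → 7×1000 + 4×100 + 8×10 + 5 = 7485 (decimal)
Compute 8967 - 7485 = 1482
1482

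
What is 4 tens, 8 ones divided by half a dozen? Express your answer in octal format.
Convert 4 tens, 8 ones (place-value notation) → 4×10 + 8 = 48 (decimal)
Convert half a dozen (colloquial) → 6 (decimal)
Compute 48 ÷ 6 = 8
Convert 8 (decimal) → 8 = 1×8 → 0o10 (octal)
0o10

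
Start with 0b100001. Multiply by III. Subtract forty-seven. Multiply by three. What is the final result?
Convert 0b100001 (binary) → 32 + 1 = 33 (decimal)
Start: 33
Convert III (Roman numeral) → 1 + 1 + 1 = 3 (decimal)
33 × 3 = 99
Convert forty-seven (English words) → 47 (decimal)
99 - 47 = 52
Convert three (English words) → 3 (decimal)
52 × 3 = 156
156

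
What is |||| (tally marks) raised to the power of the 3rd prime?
Convert |||| (tally marks) → 4 (decimal)
Convert the 3rd prime (prime index) → 5 (decimal)
Compute 4 ^ 5 = 1024
1024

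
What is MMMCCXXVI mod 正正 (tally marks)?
Convert MMMCCXXVI (Roman numeral) → 1000 + 1000 + 1000 + 100 + 100 + 10 + 10 + 5 + 1 = 3226 (decimal)
Convert 正正 (tally marks) → 5 + 5 = 10 (decimal)
Compute 3226 mod 10 = 6
6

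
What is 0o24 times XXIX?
Convert 0o24 (octal) → 2×8 + 4 = 20 (decimal)
Convert XXIX (Roman numeral) → 10 + 10 + 9 = 29 (decimal)
Compute 20 × 29 = 580
580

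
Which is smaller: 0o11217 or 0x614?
Convert 0o11217 (octal) → 1×4096 + 1×512 + 2×64 + 1×8 + 7 = 4751 (decimal)
Convert 0x614 (hexadecimal) → 6×256 + 1×16 + 4 = 1556 (decimal)
Compare 4751 vs 1556: smaller = 1556
1556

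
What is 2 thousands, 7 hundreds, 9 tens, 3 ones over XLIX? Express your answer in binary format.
Convert 2 thousands, 7 hundreds, 9 tens, 3 ones (place-value notation) → 2×1000 + 7×100 + 9×10 + 3 = 2793 (decimal)
Convert XLIX (Roman numeral) → 40 + 9 = 49 (decimal)
Compute 2793 ÷ 49 = 57
Convert 57 (decimal) → 57 = 32 + 16 + 8 + 1 → 0b111001 (binary)
0b111001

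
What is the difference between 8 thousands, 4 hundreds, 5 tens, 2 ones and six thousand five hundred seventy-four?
Convert 8 thousands, 4 hundreds, 5 tens, 2 ones (place-value notation) → 8×1000 + 4×100 + 5×10 + 2 = 8452 (decimal)
Convert six thousand five hundred seventy-four (English words) → 6×1000 + 5×100 + 74 = 6574 (decimal)
Difference: |8452 - 6574| = 1878
1878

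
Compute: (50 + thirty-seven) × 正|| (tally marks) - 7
Convert thirty-seven (English words) → 37 (decimal)
Convert 正|| (tally marks) → 5 + 2 = 7 (decimal)
Expression in decimal: (50 + 37) × 7 - 7
Parentheses first: 50 + 37 = 87
Multiply: 87 × 7 = 609
Subtract: 609 - 7 = 602
602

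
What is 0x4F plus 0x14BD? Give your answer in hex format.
Convert 0x4F (hexadecimal) → 4×16 + 15 = 79 (decimal)
Convert 0x14BD (hexadecimal) → 1×4096 + 4×256 + 11×16 + 13 = 5309 (decimal)
Compute 79 + 5309 = 5388
Convert 5388 (decimal) → 5388 = 1×4096 + 5×256 + 12 → 0x150C (hexadecimal)
0x150C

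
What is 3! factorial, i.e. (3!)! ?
Convert 3! (factorial) → 6 (decimal)
Compute 6! = 720
720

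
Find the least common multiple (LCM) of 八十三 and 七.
Convert 八十三 (Chinese numeral) → 8×10 + 3 = 83 (decimal)
Convert 七 (Chinese numeral) → 7 (decimal)
Compute lcm(83, 7) = 581
581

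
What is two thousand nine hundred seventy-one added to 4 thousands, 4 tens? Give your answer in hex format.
Convert two thousand nine hundred seventy-one (English words) → 2×1000 + 9×100 + 71 = 2971 (decimal)
Convert 4 thousands, 4 tens (place-value notation) → 4×1000 + 4×10 = 4040 (decimal)
Compute 2971 + 4040 = 7011
Convert 7011 (decimal) → 7011 = 1×4096 + 11×256 + 6×16 + 3 → 0x1B63 (hexadecimal)
0x1B63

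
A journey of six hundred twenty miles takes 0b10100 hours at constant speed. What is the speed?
Convert six hundred twenty (English words) → 6×100 + 20 = 620 (decimal)
Convert 0b10100 (binary) → 16 + 4 = 20 (decimal)
Compute 620 ÷ 20 = 31
31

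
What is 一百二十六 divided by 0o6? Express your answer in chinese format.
Convert 一百二十六 (Chinese numeral) → 1×100 + 2×10 + 6 = 126 (decimal)
Convert 0o6 (octal) → 6 (decimal)
Compute 126 ÷ 6 = 21
Convert 21 (decimal) → 21 = 2×10 + 1 → 二十一 (Chinese numeral)
二十一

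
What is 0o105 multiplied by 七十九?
Convert 0o105 (octal) → 1×64 + 5 = 69 (decimal)
Convert 七十九 (Chinese numeral) → 7×10 + 9 = 79 (decimal)
Compute 69 × 79 = 5451
5451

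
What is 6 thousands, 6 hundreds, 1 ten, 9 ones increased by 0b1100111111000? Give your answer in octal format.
Convert 6 thousands, 6 hundreds, 1 ten, 9 ones (place-value notation) → 6×1000 + 6×100 + 1×10 + 9 = 6619 (decimal)
Convert 0b1100111111000 (binary) → 4096 + 2048 + 256 + 128 + 64 + 32 + 16 + 8 = 6648 (decimal)
Compute 6619 + 6648 = 13267
Convert 13267 (decimal) → 13267 = 3×4096 + 1×512 + 7×64 + 2×8 + 3 → 0o31723 (octal)
0o31723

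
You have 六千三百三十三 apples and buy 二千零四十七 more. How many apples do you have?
Convert 六千三百三十三 (Chinese numeral) → 6×1000 + 3×100 + 3×10 + 3 = 6333 (decimal)
Convert 二千零四十七 (Chinese numeral) → 2×1000 + 4×10 + 7 = 2047 (decimal)
Compute 6333 + 2047 = 8380
8380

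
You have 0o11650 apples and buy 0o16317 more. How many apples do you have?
Convert 0o11650 (octal) → 1×4096 + 1×512 + 6×64 + 5×8 = 5032 (decimal)
Convert 0o16317 (octal) → 1×4096 + 6×512 + 3×64 + 1×8 + 7 = 7375 (decimal)
Compute 5032 + 7375 = 12407
12407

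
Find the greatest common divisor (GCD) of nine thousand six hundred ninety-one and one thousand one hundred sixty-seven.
Convert nine thousand six hundred ninety-one (English words) → 9×1000 + 6×100 + 91 = 9691 (decimal)
Convert one thousand one hundred sixty-seven (English words) → 1×1000 + 1×100 + 67 = 1167 (decimal)
Compute gcd(9691, 1167) = 1
1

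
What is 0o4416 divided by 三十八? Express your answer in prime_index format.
Convert 0o4416 (octal) → 4×512 + 4×64 + 1×8 + 6 = 2318 (decimal)
Convert 三十八 (Chinese numeral) → 3×10 + 8 = 38 (decimal)
Compute 2318 ÷ 38 = 61
Convert 61 (decimal) → the 18th prime (prime index)
the 18th prime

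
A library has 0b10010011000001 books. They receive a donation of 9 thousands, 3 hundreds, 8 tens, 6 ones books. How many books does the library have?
Convert 0b10010011000001 (binary) → 8192 + 1024 + 128 + 64 + 1 = 9409 (decimal)
Convert 9 thousands, 3 hundreds, 8 tens, 6 ones (place-value notation) → 9×1000 + 3×100 + 8×10 + 6 = 9386 (decimal)
Compute 9409 + 9386 = 18795
18795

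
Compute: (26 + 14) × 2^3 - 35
Convert 2^3 (power) → 8 (decimal)
Expression in decimal: (26 + 14) × 8 - 35
Parentheses first: 26 + 14 = 40
Multiply: 40 × 8 = 320
Subtract: 320 - 35 = 285
285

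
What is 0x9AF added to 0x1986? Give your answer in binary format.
Convert 0x9AF (hexadecimal) → 9×256 + 10×16 + 15 = 2479 (decimal)
Convert 0x1986 (hexadecimal) → 1×4096 + 9×256 + 8×16 + 6 = 6534 (decimal)
Compute 2479 + 6534 = 9013
Convert 9013 (decimal) → 9013 = 8192 + 512 + 256 + 32 + 16 + 4 + 1 → 0b10001100110101 (binary)
0b10001100110101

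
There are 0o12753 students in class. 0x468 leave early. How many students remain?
Convert 0o12753 (octal) → 1×4096 + 2×512 + 7×64 + 5×8 + 3 = 5611 (decimal)
Convert 0x468 (hexadecimal) → 4×256 + 6×16 + 8 = 1128 (decimal)
Compute 5611 - 1128 = 4483
4483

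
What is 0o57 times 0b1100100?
Convert 0o57 (octal) → 5×8 + 7 = 47 (decimal)
Convert 0b1100100 (binary) → 64 + 32 + 4 = 100 (decimal)
Compute 47 × 100 = 4700
4700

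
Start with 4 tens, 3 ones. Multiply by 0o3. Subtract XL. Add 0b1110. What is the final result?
Convert 4 tens, 3 ones (place-value notation) → 4×10 + 3 = 43 (decimal)
Start: 43
Convert 0o3 (octal) → 3 (decimal)
43 × 3 = 129
Convert XL (Roman numeral) → 40 (decimal)
129 - 40 = 89
Convert 0b1110 (binary) → 8 + 4 + 2 = 14 (decimal)
89 + 14 = 103
103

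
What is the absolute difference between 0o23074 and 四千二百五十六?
Convert 0o23074 (octal) → 2×4096 + 3×512 + 7×8 + 4 = 9788 (decimal)
Convert 四千二百五十六 (Chinese numeral) → 4×1000 + 2×100 + 5×10 + 6 = 4256 (decimal)
Compute |9788 - 4256| = 5532
5532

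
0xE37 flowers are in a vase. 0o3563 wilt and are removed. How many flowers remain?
Convert 0xE37 (hexadecimal) → 14×256 + 3×16 + 7 = 3639 (decimal)
Convert 0o3563 (octal) → 3×512 + 5×64 + 6×8 + 3 = 1907 (decimal)
Compute 3639 - 1907 = 1732
1732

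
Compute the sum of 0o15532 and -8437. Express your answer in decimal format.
Convert 0o15532 (octal) → 1×4096 + 5×512 + 5×64 + 3×8 + 2 = 7002 (decimal)
Compute 7002 + -8437 = -1435
-1435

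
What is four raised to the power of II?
Convert four (English words) → 4 (decimal)
Convert II (Roman numeral) → 1 + 1 = 2 (decimal)
Compute 4 ^ 2 = 16
16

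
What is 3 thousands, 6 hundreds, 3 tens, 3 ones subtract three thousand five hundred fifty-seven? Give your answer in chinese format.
Convert 3 thousands, 6 hundreds, 3 tens, 3 ones (place-value notation) → 3×1000 + 6×100 + 3×10 + 3 = 3633 (decimal)
Convert three thousand five hundred fifty-seven (English words) → 3×1000 + 5×100 + 57 = 3557 (decimal)
Compute 3633 - 3557 = 76
Convert 76 (decimal) → 76 = 7×10 + 6 → 七十六 (Chinese numeral)
七十六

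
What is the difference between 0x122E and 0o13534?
Convert 0x122E (hexadecimal) → 1×4096 + 2×256 + 2×16 + 14 = 4654 (decimal)
Convert 0o13534 (octal) → 1×4096 + 3×512 + 5×64 + 3×8 + 4 = 5980 (decimal)
Difference: |4654 - 5980| = 1326
1326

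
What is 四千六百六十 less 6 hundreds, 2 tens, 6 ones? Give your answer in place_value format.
Convert 四千六百六十 (Chinese numeral) → 4×1000 + 6×100 + 6×10 = 4660 (decimal)
Convert 6 hundreds, 2 tens, 6 ones (place-value notation) → 6×100 + 2×10 + 6 = 626 (decimal)
Compute 4660 - 626 = 4034
Convert 4034 (decimal) → 4034 = 4×1000 + 3×10 + 4 → 4 thousands, 3 tens, 4 ones (place-value notation)
4 thousands, 3 tens, 4 ones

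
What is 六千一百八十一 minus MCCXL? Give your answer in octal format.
Convert 六千一百八十一 (Chinese numeral) → 6×1000 + 1×100 + 8×10 + 1 = 6181 (decimal)
Convert MCCXL (Roman numeral) → 1000 + 100 + 100 + 40 = 1240 (decimal)
Compute 6181 - 1240 = 4941
Convert 4941 (decimal) → 4941 = 1×4096 + 1×512 + 5×64 + 1×8 + 5 → 0o11515 (octal)
0o11515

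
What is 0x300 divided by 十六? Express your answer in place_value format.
Convert 0x300 (hexadecimal) → 3×256 = 768 (decimal)
Convert 十六 (Chinese numeral) → 1×10 + 6 = 16 (decimal)
Compute 768 ÷ 16 = 48
Convert 48 (decimal) → 48 = 4×10 + 8 → 4 tens, 8 ones (place-value notation)
4 tens, 8 ones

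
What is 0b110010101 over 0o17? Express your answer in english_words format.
Convert 0b110010101 (binary) → 256 + 128 + 16 + 4 + 1 = 405 (decimal)
Convert 0o17 (octal) → 1×8 + 7 = 15 (decimal)
Compute 405 ÷ 15 = 27
Convert 27 (decimal) → twenty-seven (English words)
twenty-seven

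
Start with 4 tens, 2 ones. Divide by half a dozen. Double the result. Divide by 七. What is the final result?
Convert 4 tens, 2 ones (place-value notation) → 4×10 + 2 = 42 (decimal)
Start: 42
Convert half a dozen (colloquial) → 6 (decimal)
42 ÷ 6 = 7
7 × 2 = 14
Convert 七 (Chinese numeral) → 7 (decimal)
14 ÷ 7 = 2
2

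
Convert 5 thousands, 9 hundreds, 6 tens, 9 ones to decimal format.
Convert 5 thousands, 9 hundreds, 6 tens, 9 ones (place-value notation) → 5×1000 + 9×100 + 6×10 + 9 = 5969 (decimal)
5969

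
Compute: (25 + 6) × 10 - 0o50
Convert 0o50 (octal) → 5×8 = 40 (decimal)
Expression in decimal: (25 + 6) × 10 - 40
Parentheses first: 25 + 6 = 31
Multiply: 31 × 10 = 310
Subtract: 310 - 40 = 270
270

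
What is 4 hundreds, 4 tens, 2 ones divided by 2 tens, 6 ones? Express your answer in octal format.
Convert 4 hundreds, 4 tens, 2 ones (place-value notation) → 4×100 + 4×10 + 2 = 442 (decimal)
Convert 2 tens, 6 ones (place-value notation) → 2×10 + 6 = 26 (decimal)
Compute 442 ÷ 26 = 17
Convert 17 (decimal) → 17 = 2×8 + 1 → 0o21 (octal)
0o21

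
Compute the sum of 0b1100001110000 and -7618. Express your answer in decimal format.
Convert 0b1100001110000 (binary) → 4096 + 2048 + 64 + 32 + 16 = 6256 (decimal)
Compute 6256 + -7618 = -1362
-1362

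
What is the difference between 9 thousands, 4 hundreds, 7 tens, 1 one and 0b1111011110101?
Convert 9 thousands, 4 hundreds, 7 tens, 1 one (place-value notation) → 9×1000 + 4×100 + 7×10 + 1 = 9471 (decimal)
Convert 0b1111011110101 (binary) → 4096 + 2048 + 1024 + 512 + 128 + 64 + 32 + 16 + 4 + 1 = 7925 (decimal)
Difference: |9471 - 7925| = 1546
1546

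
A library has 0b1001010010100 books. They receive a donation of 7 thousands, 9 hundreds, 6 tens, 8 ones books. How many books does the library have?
Convert 0b1001010010100 (binary) → 4096 + 512 + 128 + 16 + 4 = 4756 (decimal)
Convert 7 thousands, 9 hundreds, 6 tens, 8 ones (place-value notation) → 7×1000 + 9×100 + 6×10 + 8 = 7968 (decimal)
Compute 4756 + 7968 = 12724
12724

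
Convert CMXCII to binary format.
Convert CMXCII (Roman numeral) → 900 + 90 + 1 + 1 = 992 (decimal)
Convert 992 (decimal) → 992 = 512 + 256 + 128 + 64 + 32 → 0b1111100000 (binary)
0b1111100000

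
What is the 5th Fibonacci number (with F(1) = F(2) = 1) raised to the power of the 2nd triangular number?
Convert the 5th Fibonacci number (with F(1) = F(2) = 1) (Fibonacci index) → 1, 1, 2, 3, 5 → 5 (decimal)
Convert the 2nd triangular number (triangular index) → 2×3/2 = 3 (decimal)
Compute 5 ^ 3 = 125
125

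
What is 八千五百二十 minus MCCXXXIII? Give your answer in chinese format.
Convert 八千五百二十 (Chinese numeral) → 8×1000 + 5×100 + 2×10 = 8520 (decimal)
Convert MCCXXXIII (Roman numeral) → 1000 + 100 + 100 + 10 + 10 + 10 + 1 + 1 + 1 = 1233 (decimal)
Compute 8520 - 1233 = 7287
Convert 7287 (decimal) → 7287 = 7×1000 + 2×100 + 8×10 + 7 → 七千二百八十七 (Chinese numeral)
七千二百八十七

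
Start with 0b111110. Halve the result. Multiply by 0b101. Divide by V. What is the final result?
Convert 0b111110 (binary) → 32 + 16 + 8 + 4 + 2 = 62 (decimal)
Start: 62
62 ÷ 2 = 31
Convert 0b101 (binary) → 4 + 1 = 5 (decimal)
31 × 5 = 155
Convert V (Roman numeral) → 5 (decimal)
155 ÷ 5 = 31
31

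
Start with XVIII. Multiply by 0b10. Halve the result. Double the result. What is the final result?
Convert XVIII (Roman numeral) → 10 + 5 + 1 + 1 + 1 = 18 (decimal)
Start: 18
Convert 0b10 (binary) → 2 (decimal)
18 × 2 = 36
36 ÷ 2 = 18
18 × 2 = 36
36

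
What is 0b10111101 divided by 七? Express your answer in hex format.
Convert 0b10111101 (binary) → 128 + 32 + 16 + 8 + 4 + 1 = 189 (decimal)
Convert 七 (Chinese numeral) → 7 (decimal)
Compute 189 ÷ 7 = 27
Convert 27 (decimal) → 27 = 1×16 + 11 → 0x1B (hexadecimal)
0x1B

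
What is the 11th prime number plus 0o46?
The 11th prime number = 31
Convert 0o46 (octal) → 4×8 + 6 = 38 (decimal)
Compute 31 + 38 = 69
69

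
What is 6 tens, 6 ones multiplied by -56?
Convert 6 tens, 6 ones (place-value notation) → 6×10 + 6 = 66 (decimal)
Compute 66 × -56 = -3696
-3696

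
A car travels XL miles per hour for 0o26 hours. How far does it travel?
Convert XL (Roman numeral) → 40 (decimal)
Convert 0o26 (octal) → 2×8 + 6 = 22 (decimal)
Compute 40 × 22 = 880
880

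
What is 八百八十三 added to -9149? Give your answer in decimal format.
Convert 八百八十三 (Chinese numeral) → 8×100 + 8×10 + 3 = 883 (decimal)
Compute 883 + -9149 = -8266
-8266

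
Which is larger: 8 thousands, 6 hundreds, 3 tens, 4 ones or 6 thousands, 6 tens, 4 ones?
Convert 8 thousands, 6 hundreds, 3 tens, 4 ones (place-value notation) → 8×1000 + 6×100 + 3×10 + 4 = 8634 (decimal)
Convert 6 thousands, 6 tens, 4 ones (place-value notation) → 6×1000 + 6×10 + 4 = 6064 (decimal)
Compare 8634 vs 6064: larger = 8634
8634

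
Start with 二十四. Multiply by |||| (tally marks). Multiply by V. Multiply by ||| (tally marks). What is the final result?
Convert 二十四 (Chinese numeral) → 2×10 + 4 = 24 (decimal)
Start: 24
Convert |||| (tally marks) → 4 (decimal)
24 × 4 = 96
Convert V (Roman numeral) → 5 (decimal)
96 × 5 = 480
Convert ||| (tally marks) → 3 (decimal)
480 × 3 = 1440
1440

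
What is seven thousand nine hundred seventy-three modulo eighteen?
Convert seven thousand nine hundred seventy-three (English words) → 7×1000 + 9×100 + 73 = 7973 (decimal)
Convert eighteen (English words) → 18 (decimal)
Compute 7973 mod 18 = 17
17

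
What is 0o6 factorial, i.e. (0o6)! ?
Convert 0o6 (octal) → 6 (decimal)
Compute 6! = 720
720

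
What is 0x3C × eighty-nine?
Convert 0x3C (hexadecimal) → 3×16 + 12 = 60 (decimal)
Convert eighty-nine (English words) → 89 (decimal)
Compute 60 × 89 = 5340
5340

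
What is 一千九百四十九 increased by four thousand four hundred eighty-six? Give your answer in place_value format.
Convert 一千九百四十九 (Chinese numeral) → 1×1000 + 9×100 + 4×10 + 9 = 1949 (decimal)
Convert four thousand four hundred eighty-six (English words) → 4×1000 + 4×100 + 86 = 4486 (decimal)
Compute 1949 + 4486 = 6435
Convert 6435 (decimal) → 6435 = 6×1000 + 4×100 + 3×10 + 5 → 6 thousands, 4 hundreds, 3 tens, 5 ones (place-value notation)
6 thousands, 4 hundreds, 3 tens, 5 ones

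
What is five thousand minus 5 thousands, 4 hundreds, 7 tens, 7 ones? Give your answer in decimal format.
Convert five thousand (English words) → 5×1000 = 5000 (decimal)
Convert 5 thousands, 4 hundreds, 7 tens, 7 ones (place-value notation) → 5×1000 + 4×100 + 7×10 + 7 = 5477 (decimal)
Compute 5000 - 5477 = -477
-477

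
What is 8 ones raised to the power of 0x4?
Convert 8 ones (place-value notation) → 8 (decimal)
Convert 0x4 (hexadecimal) → 4 (decimal)
Compute 8 ^ 4 = 4096
4096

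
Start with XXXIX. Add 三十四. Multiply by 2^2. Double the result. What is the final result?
Convert XXXIX (Roman numeral) → 10 + 10 + 10 + 9 = 39 (decimal)
Start: 39
Convert 三十四 (Chinese numeral) → 3×10 + 4 = 34 (decimal)
39 + 34 = 73
Convert 2^2 (power) → 4 (decimal)
73 × 4 = 292
292 × 2 = 584
584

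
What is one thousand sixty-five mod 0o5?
Convert one thousand sixty-five (English words) → 1×1000 + 65 = 1065 (decimal)
Convert 0o5 (octal) → 5 (decimal)
Compute 1065 mod 5 = 0
0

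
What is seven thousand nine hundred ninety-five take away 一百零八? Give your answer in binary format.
Convert seven thousand nine hundred ninety-five (English words) → 7×1000 + 9×100 + 95 = 7995 (decimal)
Convert 一百零八 (Chinese numeral) → 1×100 + 8 = 108 (decimal)
Compute 7995 - 108 = 7887
Convert 7887 (decimal) → 7887 = 4096 + 2048 + 1024 + 512 + 128 + 64 + 8 + 4 + 2 + 1 → 0b1111011001111 (binary)
0b1111011001111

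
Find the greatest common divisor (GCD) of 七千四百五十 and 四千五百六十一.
Convert 七千四百五十 (Chinese numeral) → 7×1000 + 4×100 + 5×10 = 7450 (decimal)
Convert 四千五百六十一 (Chinese numeral) → 4×1000 + 5×100 + 6×10 + 1 = 4561 (decimal)
Compute gcd(7450, 4561) = 1
1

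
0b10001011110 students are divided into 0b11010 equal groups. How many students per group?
Convert 0b10001011110 (binary) → 1024 + 64 + 16 + 8 + 4 + 2 = 1118 (decimal)
Convert 0b11010 (binary) → 16 + 8 + 2 = 26 (decimal)
Compute 1118 ÷ 26 = 43
43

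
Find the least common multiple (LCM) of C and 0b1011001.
Convert C (Roman numeral) → 100 (decimal)
Convert 0b1011001 (binary) → 64 + 16 + 8 + 1 = 89 (decimal)
Compute lcm(100, 89) = 8900
8900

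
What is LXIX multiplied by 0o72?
Convert LXIX (Roman numeral) → 50 + 10 + 9 = 69 (decimal)
Convert 0o72 (octal) → 7×8 + 2 = 58 (decimal)
Compute 69 × 58 = 4002
4002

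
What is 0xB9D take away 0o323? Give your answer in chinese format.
Convert 0xB9D (hexadecimal) → 11×256 + 9×16 + 13 = 2973 (decimal)
Convert 0o323 (octal) → 3×64 + 2×8 + 3 = 211 (decimal)
Compute 2973 - 211 = 2762
Convert 2762 (decimal) → 2762 = 2×1000 + 7×100 + 6×10 + 2 → 二千七百六十二 (Chinese numeral)
二千七百六十二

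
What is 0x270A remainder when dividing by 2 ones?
Convert 0x270A (hexadecimal) → 2×4096 + 7×256 + 10 = 9994 (decimal)
Convert 2 ones (place-value notation) → 2 (decimal)
Compute 9994 mod 2 = 0
0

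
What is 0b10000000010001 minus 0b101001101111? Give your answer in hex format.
Convert 0b10000000010001 (binary) → 8192 + 16 + 1 = 8209 (decimal)
Convert 0b101001101111 (binary) → 2048 + 512 + 64 + 32 + 8 + 4 + 2 + 1 = 2671 (decimal)
Compute 8209 - 2671 = 5538
Convert 5538 (decimal) → 5538 = 1×4096 + 5×256 + 10×16 + 2 → 0x15A2 (hexadecimal)
0x15A2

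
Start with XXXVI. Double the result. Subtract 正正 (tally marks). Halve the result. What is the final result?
Convert XXXVI (Roman numeral) → 10 + 10 + 10 + 5 + 1 = 36 (decimal)
Start: 36
36 × 2 = 72
Convert 正正 (tally marks) → 5 + 5 = 10 (decimal)
72 - 10 = 62
62 ÷ 2 = 31
31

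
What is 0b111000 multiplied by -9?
Convert 0b111000 (binary) → 32 + 16 + 8 = 56 (decimal)
Compute 56 × -9 = -504
-504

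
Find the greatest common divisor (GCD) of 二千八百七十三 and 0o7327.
Convert 二千八百七十三 (Chinese numeral) → 2×1000 + 8×100 + 7×10 + 3 = 2873 (decimal)
Convert 0o7327 (octal) → 7×512 + 3×64 + 2×8 + 7 = 3799 (decimal)
Compute gcd(2873, 3799) = 1
1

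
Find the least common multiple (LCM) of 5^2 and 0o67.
Convert 5^2 (power) → 25 (decimal)
Convert 0o67 (octal) → 6×8 + 7 = 55 (decimal)
Compute lcm(25, 55) = 275
275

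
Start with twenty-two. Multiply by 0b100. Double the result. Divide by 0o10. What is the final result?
Convert twenty-two (English words) → 22 (decimal)
Start: 22
Convert 0b100 (binary) → 4 (decimal)
22 × 4 = 88
88 × 2 = 176
Convert 0o10 (octal) → 1×8 = 8 (decimal)
176 ÷ 8 = 22
22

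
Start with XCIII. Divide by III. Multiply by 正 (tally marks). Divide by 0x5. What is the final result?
Convert XCIII (Roman numeral) → 90 + 1 + 1 + 1 = 93 (decimal)
Start: 93
Convert III (Roman numeral) → 1 + 1 + 1 = 3 (decimal)
93 ÷ 3 = 31
Convert 正 (tally marks) → 5 (decimal)
31 × 5 = 155
Convert 0x5 (hexadecimal) → 5 (decimal)
155 ÷ 5 = 31
31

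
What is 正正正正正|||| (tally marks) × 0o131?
Convert 正正正正正|||| (tally marks) → 5 + 5 + 5 + 5 + 5 + 4 = 29 (decimal)
Convert 0o131 (octal) → 1×64 + 3×8 + 1 = 89 (decimal)
Compute 29 × 89 = 2581
2581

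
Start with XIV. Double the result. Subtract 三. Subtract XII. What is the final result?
Convert XIV (Roman numeral) → 10 + 4 = 14 (decimal)
Start: 14
14 × 2 = 28
Convert 三 (Chinese numeral) → 3 (decimal)
28 - 3 = 25
Convert XII (Roman numeral) → 10 + 1 + 1 = 12 (decimal)
25 - 12 = 13
13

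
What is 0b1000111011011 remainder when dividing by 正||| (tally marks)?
Convert 0b1000111011011 (binary) → 4096 + 256 + 128 + 64 + 16 + 8 + 2 + 1 = 4571 (decimal)
Convert 正||| (tally marks) → 5 + 3 = 8 (decimal)
Compute 4571 mod 8 = 3
3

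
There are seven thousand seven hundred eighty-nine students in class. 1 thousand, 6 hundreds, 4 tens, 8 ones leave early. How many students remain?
Convert seven thousand seven hundred eighty-nine (English words) → 7×1000 + 7×100 + 89 = 7789 (decimal)
Convert 1 thousand, 6 hundreds, 4 tens, 8 ones (place-value notation) → 1×1000 + 6×100 + 4×10 + 8 = 1648 (decimal)
Compute 7789 - 1648 = 6141
6141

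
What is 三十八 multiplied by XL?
Convert 三十八 (Chinese numeral) → 3×10 + 8 = 38 (decimal)
Convert XL (Roman numeral) → 40 (decimal)
Compute 38 × 40 = 1520
1520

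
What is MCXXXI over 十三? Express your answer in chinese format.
Convert MCXXXI (Roman numeral) → 1000 + 100 + 10 + 10 + 10 + 1 = 1131 (decimal)
Convert 十三 (Chinese numeral) → 1×10 + 3 = 13 (decimal)
Compute 1131 ÷ 13 = 87
Convert 87 (decimal) → 87 = 8×10 + 7 → 八十七 (Chinese numeral)
八十七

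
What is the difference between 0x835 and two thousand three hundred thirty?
Convert 0x835 (hexadecimal) → 8×256 + 3×16 + 5 = 2101 (decimal)
Convert two thousand three hundred thirty (English words) → 2×1000 + 3×100 + 30 = 2330 (decimal)
Difference: |2101 - 2330| = 229
229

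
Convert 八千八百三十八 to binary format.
Convert 八千八百三十八 (Chinese numeral) → 8×1000 + 8×100 + 3×10 + 8 = 8838 (decimal)
Convert 8838 (decimal) → 8838 = 8192 + 512 + 128 + 4 + 2 → 0b10001010000110 (binary)
0b10001010000110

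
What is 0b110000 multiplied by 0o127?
Convert 0b110000 (binary) → 32 + 16 = 48 (decimal)
Convert 0o127 (octal) → 1×64 + 2×8 + 7 = 87 (decimal)
Compute 48 × 87 = 4176
4176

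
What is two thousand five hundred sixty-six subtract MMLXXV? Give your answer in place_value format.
Convert two thousand five hundred sixty-six (English words) → 2×1000 + 5×100 + 66 = 2566 (decimal)
Convert MMLXXV (Roman numeral) → 1000 + 1000 + 50 + 10 + 10 + 5 = 2075 (decimal)
Compute 2566 - 2075 = 491
Convert 491 (decimal) → 491 = 4×100 + 9×10 + 1 → 4 hundreds, 9 tens, 1 one (place-value notation)
4 hundreds, 9 tens, 1 one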